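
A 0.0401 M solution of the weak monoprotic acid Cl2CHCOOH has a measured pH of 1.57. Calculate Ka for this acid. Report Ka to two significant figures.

Ka = 5.5 × 10^-2

[H+] = 10^(-1.57) = 2.69 × 10^-2 M
At equilibrium [HA] = 0.0401 − 2.69 × 10^-2 = 1.32 × 10^-2 M
Ka = [H+][A-]/[HA] = (2.69 × 10^-2)² / 1.32 × 10^-2 = 5.5 × 10^-2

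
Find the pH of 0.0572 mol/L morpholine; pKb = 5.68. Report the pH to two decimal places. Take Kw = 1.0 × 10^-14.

C4H8ONH + H2O ⇌ C4H8ONH2+ + OH-
Kb = 10^(−5.68) = 2.09 × 10^-6
From the ICE table, Kb = x²/(0.0572 − x) = 2.09 × 10^-6.
Assume x ≪ 0.0572: x ≈ √(2.09 × 10^-6 × 0.0572) = 3.46 × 10^-4 M
(x/C₀ = 0.6% < 5%, so the approximation holds.)
pOH = 3.46, so pH = 14.00 − pOH = 10.54

pH = 10.54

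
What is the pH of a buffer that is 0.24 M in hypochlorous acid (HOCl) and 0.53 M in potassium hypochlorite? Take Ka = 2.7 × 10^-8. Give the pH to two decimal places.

pKa = −log(2.7 × 10^-8) = 7.569
Henderson–Hasselbalch: pH = pKa + log([OCl-]/[HOCl]) = 7.569 + log(0.53/0.24)
pH = 7.569 + (+0.344) = 7.91

pH = 7.91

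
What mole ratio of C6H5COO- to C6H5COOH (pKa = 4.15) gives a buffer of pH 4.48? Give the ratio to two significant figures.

pH = pKa + log(r) ⇒ log(r) = 4.48 − 4.15 = +0.33
r = [C6H5COO-]/[C6H5COOH] = 10^(+0.33) = 2.14

ratio = 2.1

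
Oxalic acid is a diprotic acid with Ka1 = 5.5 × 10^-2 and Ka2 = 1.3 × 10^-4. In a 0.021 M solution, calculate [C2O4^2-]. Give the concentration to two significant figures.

1.3 × 10^-4 M

First ionization gives [H+] ≈ [HC2O4-] = 1.62 × 10^-2 M.
Second step: Ka2 = [H+][C2O4^2-]/[HC2O4-] ≈ [C2O4^2-] (since [H+] ≈ [HC2O4-]).
So [C2O4^2-] ≈ Ka2.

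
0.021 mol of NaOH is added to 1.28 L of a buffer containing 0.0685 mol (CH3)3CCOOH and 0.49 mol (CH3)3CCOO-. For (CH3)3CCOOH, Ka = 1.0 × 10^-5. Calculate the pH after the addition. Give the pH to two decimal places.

pH = 6.03

OH- converts (CH3)3CCOOH to (CH3)3CCOO-: (CH3)3CCOOH → 0.0475 mol, (CH3)3CCOO- → 0.511 mol.
pKa = −log(1.0 × 10^-5) = 5.000
Henderson–Hasselbalch with mole ratio 0.511/0.0475: pH = 5.000 + (+1.032)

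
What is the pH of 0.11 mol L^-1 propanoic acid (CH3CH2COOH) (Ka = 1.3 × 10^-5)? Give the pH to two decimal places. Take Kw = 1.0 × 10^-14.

CH3CH2COOH ⇌ CH3CH2COO- + H+
From the ICE table, Ka = x²/(0.11 − x) = 1.3 × 10^-5.
Neglecting x in the denominator: x = √(1.3 × 10^-5 × 0.11) = 1.20 × 10^-3 M
(x/C₀ = 1.1% < 5%, so the approximation holds.)
pH = −log[H+] = −log(1.20 × 10^-3) = 2.92

pH = 2.92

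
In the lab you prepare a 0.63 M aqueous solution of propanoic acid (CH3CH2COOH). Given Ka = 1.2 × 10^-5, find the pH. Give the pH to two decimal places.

CH3CH2COOH ⇌ CH3CH2COO- + H+
From the ICE table, Ka = x²/(0.63 − x) = 1.2 × 10^-5.
Since Ka ≪ C₀, x ≈ √(Ka·C₀) = 2.75 × 10^-3 M.
Check: 0.44% ionized — well under 5%, approximation valid.
pH = −log(2.75 × 10^-3) = 2.56

pH = 2.56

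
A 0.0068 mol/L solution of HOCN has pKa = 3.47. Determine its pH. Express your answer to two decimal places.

pH = 2.87

HOCN ⇌ OCN- + H+
Ka = 10^(−3.47) = 3.39 × 10^-4
From the ICE table, Ka = x²/(0.0068 − x) = 3.39 × 10^-4.
Here C₀/Ka ≈ 20.1, so the small-x approximation fails. Use the quadratic:
x = (−Ka + √(Ka² + 4·Ka·C₀))/2 = 1.36 × 10^-3 M
pH = −log[H+] = −log(1.36 × 10^-3) = 2.87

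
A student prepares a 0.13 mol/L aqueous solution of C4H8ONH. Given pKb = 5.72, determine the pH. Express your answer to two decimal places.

C4H8ONH + H2O ⇌ C4H8ONH2+ + OH-
Kb = 10^(−5.72) = 1.91 × 10^-6
From the ICE table, Kb = [OH-]²/(0.13 − [OH-]) = 1.91 × 10^-6.
Neglecting [OH-] in the denominator: [OH-] = √(1.91 × 10^-6 × 0.13) = 4.98 × 10^-4 M
pOH = 3.30, so pH = 14.00 − pOH = 10.70

pH = 10.70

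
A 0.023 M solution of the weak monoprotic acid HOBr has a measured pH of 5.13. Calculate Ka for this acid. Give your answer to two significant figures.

Ka = 2.4 × 10^-9

[H+] = 10^(-5.13) = 7.41 × 10^-6 M
At equilibrium [HA] = 0.023 − 7.41 × 10^-6 = 2.30 × 10^-2 M
Ka = [H+][A-]/[HA] = (7.41 × 10^-6)² / 2.30 × 10^-2 = 2.4 × 10^-9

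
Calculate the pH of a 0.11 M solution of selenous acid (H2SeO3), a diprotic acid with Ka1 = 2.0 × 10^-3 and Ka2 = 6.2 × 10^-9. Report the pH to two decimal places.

Ka1 ≫ Ka2, so treat the first dissociation as the only significant source of H+.
Ka1 = x²/(0.11 − x) = 2.0 × 10^-3
Solving the quadratic: x = (−Ka1 + √(Ka1² + 4·Ka1·C₀))/2 = 1.39 × 10^-2 M
pH = −log(1.39 × 10^-2) = 1.86

pH = 1.86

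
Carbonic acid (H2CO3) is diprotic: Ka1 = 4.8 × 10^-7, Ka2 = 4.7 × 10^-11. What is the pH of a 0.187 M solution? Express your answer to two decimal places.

Since Ka1 ≫ Ka2, the first ionization dominates [H+].
Ka1 = x²/(0.187 − x) = 4.8 × 10^-7
x ≈ √(4.8 × 10^-7 × 0.187) = 3.00 × 10^-4 M
pH = −log(3.00 × 10^-4) = 3.52

pH = 3.52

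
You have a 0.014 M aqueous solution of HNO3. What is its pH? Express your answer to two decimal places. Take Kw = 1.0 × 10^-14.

HNO3 is a strong acid and dissociates completely, so [H+] = 0.014 M.
pH = -log(0.014) = 1.85

pH = 1.85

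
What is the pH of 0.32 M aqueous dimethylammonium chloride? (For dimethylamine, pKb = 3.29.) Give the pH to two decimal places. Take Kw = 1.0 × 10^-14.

pH = 5.60

(CH3)2NH2+ is the conjugate acid of the weak base (CH3)2NH.
Kb = 10^(−3.29) = 5.13 × 10^-4
Ka = Kw/Kb = 1.0×10^-14 / 5.13 × 10^-4 = 1.95 × 10^-11
From the ICE table, Ka = [H+]²/(0.32 − [H+]) = 1.95 × 10^-11.
Neglecting [H+] in the denominator: [H+] = √(1.95 × 10^-11 × 0.32) = 2.50 × 10^-6 M
pH = −log[H+] = −log(2.50 × 10^-6) = 5.60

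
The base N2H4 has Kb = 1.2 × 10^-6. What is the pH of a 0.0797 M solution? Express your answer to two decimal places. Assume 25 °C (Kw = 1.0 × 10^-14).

N2H4 + H2O ⇌ N2H5+ + OH-
From the ICE table, Kb = [OH-]²/(0.0797 − [OH-]) = 1.2 × 10^-6.
Neglecting [OH-] in the denominator: [OH-] = √(1.2 × 10^-6 × 0.0797) = 3.09 × 10^-4 M
([OH-]/C₀ = 0.39% < 5%, so the approximation holds.)
pOH = −log(3.09 × 10^-4) = 3.51; pH = 14.00 − 3.51 = 10.49

pH = 10.49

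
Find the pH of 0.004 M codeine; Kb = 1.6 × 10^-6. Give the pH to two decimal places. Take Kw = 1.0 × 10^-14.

pH = 9.90

C18H21NO3 + H2O ⇌ C18H22NO3+ + OH-
Kb = [OH-]²/(0.004 − [OH-]) = 1.6 × 10^-6
Neglecting [OH-] in the denominator: [OH-] = √(1.6 × 10^-6 × 0.004) = 8.00 × 10^-5 M
([OH-]/C₀ = 2% < 5%, so the approximation holds.)
pOH = −log(8.00 × 10^-5) = 4.10; pH = 14.00 − 4.10 = 9.90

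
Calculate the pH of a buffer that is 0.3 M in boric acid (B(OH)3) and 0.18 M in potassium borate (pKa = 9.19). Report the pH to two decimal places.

Using pH = pKa + log([base]/[acid]) with [base]/[acid] = 0.18/0.3:
pH = 9.19 + (-0.222) = 8.97

pH = 8.97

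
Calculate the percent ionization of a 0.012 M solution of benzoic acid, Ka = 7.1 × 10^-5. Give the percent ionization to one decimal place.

7.4%

C6H5COOH ⇌ C6H5COO- + H+; let x = [H+] at equilibrium.
Ka = x²/(C₀ − x); solving the quadratic gives x = 8.88 × 10^-4 M.
Fraction ionized = 8.88 × 10^-4 / 0.012 = 0.0740 → 7.4%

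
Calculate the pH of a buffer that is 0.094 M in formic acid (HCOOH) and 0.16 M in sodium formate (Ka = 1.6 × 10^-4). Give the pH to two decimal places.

pKa = −log(1.6 × 10^-4) = 3.796
Henderson–Hasselbalch: pH = pKa + log([HCOO-]/[HCOOH]) = 3.796 + log(0.16/0.094)
pH = 3.796 + (+0.231) = 4.03

pH = 4.03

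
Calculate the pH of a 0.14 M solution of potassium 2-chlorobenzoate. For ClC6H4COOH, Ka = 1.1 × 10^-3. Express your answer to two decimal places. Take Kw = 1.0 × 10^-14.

ClC6H4COO- is the conjugate base of the weak acid ClC6H4COOH.
Kb = Kw/Ka = 1.0×10^-14 / 1.1 × 10^-3 = 9.09 × 10^-12
From the ICE table, Kb = [OH-]²/(0.14 − [OH-]) = 9.09 × 10^-12.
Assume [OH-] ≪ 0.14: [OH-] ≈ √(9.09 × 10^-12 × 0.14) = 1.13 × 10^-6 M
Check: 0.00081% ionized — well under 5%, approximation valid.
pOH = −log(1.13 × 10^-6) = 5.95; pH = 14.00 − 5.95 = 8.05

pH = 8.05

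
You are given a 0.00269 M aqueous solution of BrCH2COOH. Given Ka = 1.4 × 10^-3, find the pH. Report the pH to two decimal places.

pH = 2.87

BrCH2COOH ⇌ BrCH2COO- + H+
From the ICE table, Ka = [H+]²/(0.00269 − [H+]) = 1.4 × 10^-3.
[H+] is not negligible relative to C₀; solve [H+]² + 0.0014·[H+] − 3.77e-06 = 0.
[H+] = (−Ka + √(Ka² + 4·Ka·C₀))/2 = 1.36 × 10^-3 M
pH = −log(1.36 × 10^-3) = 2.87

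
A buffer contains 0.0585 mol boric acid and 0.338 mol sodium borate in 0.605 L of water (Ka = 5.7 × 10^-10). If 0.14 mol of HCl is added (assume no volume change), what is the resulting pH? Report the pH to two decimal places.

pH = 9.24

After neutralization: n(B(OH)3) = 0.199 mol, n(B(OH)4-) = 0.198 mol.
pKa = −log(5.7 × 10^-10) = 9.244
Henderson–Hasselbalch with mole ratio 0.198/0.199: pH = 9.244 + (-0.002)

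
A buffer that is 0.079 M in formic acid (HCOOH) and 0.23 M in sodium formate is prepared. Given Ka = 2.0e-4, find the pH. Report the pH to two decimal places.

pH = 4.16

pKa = −log(2.0 × 10^-4) = 3.699
pH = pKa + log([A⁻]/[HA]) = 3.699 + log(0.23/0.079)
pH = 3.699 + (+0.464) = 4.16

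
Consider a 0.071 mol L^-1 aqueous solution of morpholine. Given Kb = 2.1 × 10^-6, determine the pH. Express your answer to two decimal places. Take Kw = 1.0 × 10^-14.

C4H8ONH + H2O ⇌ C4H8ONH2+ + OH-
Let x = [OH-] at equilibrium. Kb = x²/(0.071 − x).
Neglecting x in the denominator: x = √(2.1 × 10^-6 × 0.071) = 3.86 × 10^-4 M
Check: 0.54% ionized — well under 5%, approximation valid.
pOH = 3.41, so pH = 14.00 − pOH = 10.59

pH = 10.59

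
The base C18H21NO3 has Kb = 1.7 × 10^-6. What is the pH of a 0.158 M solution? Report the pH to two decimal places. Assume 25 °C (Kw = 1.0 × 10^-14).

C18H21NO3 + H2O ⇌ C18H22NO3+ + OH-
Kb = [OH-]²/(0.158 − [OH-]) = 1.7 × 10^-6
Neglecting [OH-] in the denominator: [OH-] = √(1.7 × 10^-6 × 0.158) = 5.18 × 10^-4 M
Check: 0.33% ionized — well under 5%, approximation valid.
pOH = −log(5.18 × 10^-4) = 3.29; pH = 14.00 − 3.29 = 10.71

pH = 10.71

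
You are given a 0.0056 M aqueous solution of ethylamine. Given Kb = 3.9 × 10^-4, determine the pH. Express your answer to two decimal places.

pH = 11.11

C2H5NH2 + H2O ⇌ C2H5NH3+ + OH-
From the ICE table, Kb = [OH-]²/(0.0056 − [OH-]) = 3.9 × 10^-4.
[OH-] is not negligible relative to C₀; solve [OH-]² + 0.00039·[OH-] − 2.18e-06 = 0.
[OH-] = [−0.00039 + √(0.00039² + 8.74e-06)]/2 = 1.30 × 10^-3 M
pOH = −log(1.30 × 10^-3) = 2.89; pH = 14.00 − 2.89 = 11.11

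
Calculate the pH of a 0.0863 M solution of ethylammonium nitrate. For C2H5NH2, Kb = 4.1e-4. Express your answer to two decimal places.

pH = 5.84

C2H5NH3+ is the conjugate acid of the weak base C2H5NH2.
Ka = Kw/Kb = 1.0×10^-14 / 4.1 × 10^-4 = 2.44 × 10^-11
From the ICE table, Ka = x²/(0.0863 − x) = 2.44 × 10^-11.
Assume x ≪ 0.0863: x ≈ √(2.44 × 10^-11 × 0.0863) = 1.45 × 10^-6 M
Check: 0.0017% ionized — well under 5%, approximation valid.
pH = −log(1.45 × 10^-6) = 5.84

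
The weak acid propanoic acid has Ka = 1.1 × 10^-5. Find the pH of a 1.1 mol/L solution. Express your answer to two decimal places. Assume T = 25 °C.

CH3CH2COOH ⇌ CH3CH2COO- + H+
Ka = [H+]²/(1.1 − [H+]) = 1.1 × 10^-5
Assume [H+] ≪ 1.1: [H+] ≈ √(1.1 × 10^-5 × 1.1) = 3.48 × 10^-3 M
pH = −log[H+] = −log(3.48 × 10^-3) = 2.46

pH = 2.46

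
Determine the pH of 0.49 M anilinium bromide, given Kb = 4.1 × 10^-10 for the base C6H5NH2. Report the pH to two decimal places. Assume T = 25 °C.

C6H5NH3+ is the conjugate acid of the weak base C6H5NH2.
Ka = Kw/Kb = 1.0×10^-14 / 4.1 × 10^-10 = 2.44 × 10^-5
From the ICE table, Ka = [H+]²/(0.49 − [H+]) = 2.44 × 10^-5.
Since Ka ≪ C₀, [H+] ≈ √(Ka·C₀) = 3.46 × 10^-3 M.
pH = −log[H+] = −log(3.46 × 10^-3) = 2.46

pH = 2.46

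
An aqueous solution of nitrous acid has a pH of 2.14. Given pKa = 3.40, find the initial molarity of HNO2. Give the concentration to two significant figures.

C₀ = 1.4 × 10^-1 M

[H+] = 10^(-2.14) = 7.24 × 10^-3 M = x
Ka = 10^(−3.40) = 3.98 × 10^-4
Ka = x²/(C₀ − x) ⇒ C₀ = x + x²/Ka
C₀ = 7.24 × 10^-3 + (7.24 × 10^-3)²/(3.98 × 10^-4) = 1.39 × 10^-1 M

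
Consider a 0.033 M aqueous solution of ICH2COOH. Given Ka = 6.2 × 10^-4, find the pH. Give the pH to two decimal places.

pH = 2.37

ICH2COOH ⇌ ICH2COO- + H+
Ka = [H+]²/(0.033 − [H+]) = 6.2 × 10^-4
Here C₀/Ka ≈ 53.2, so the small-[H+] approximation fails. Use the quadratic:
[H+] = (−Ka + √(Ka² + 4·Ka·C₀))/2 = 4.22 × 10^-3 M
pH = −log[H+] = −log(4.22 × 10^-3) = 2.37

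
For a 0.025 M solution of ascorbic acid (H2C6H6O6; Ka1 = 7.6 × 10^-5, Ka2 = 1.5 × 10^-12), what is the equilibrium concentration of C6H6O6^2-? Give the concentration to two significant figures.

First ionization gives [H+] ≈ [HC6H6O6-] = 1.34 × 10^-3 M.
Second step: Ka2 = [H+][C6H6O6^2-]/[HC6H6O6-] ≈ [C6H6O6^2-] (since [H+] ≈ [HC6H6O6-]).
So [C6H6O6^2-] ≈ Ka2.

1.5 × 10^-12 M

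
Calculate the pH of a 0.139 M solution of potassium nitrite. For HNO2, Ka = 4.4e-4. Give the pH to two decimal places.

pH = 8.25

NO2- is the conjugate base of the weak acid HNO2.
Kb = Kw/Ka = 1.0×10^-14 / 4.4 × 10^-4 = 2.27 × 10^-11
Kb = [OH-]²/(0.139 − [OH-]) = 2.27 × 10^-11
Since Kb ≪ C₀, [OH-] ≈ √(Kb·C₀) = 1.78 × 10^-6 M.
([OH-]/C₀ = 0.0013% < 5%, so the approximation holds.)
pOH = 5.75, so pH = 14.00 − pOH = 8.25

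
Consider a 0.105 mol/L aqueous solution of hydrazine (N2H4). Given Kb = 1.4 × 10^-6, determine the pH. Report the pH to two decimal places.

pH = 10.58

N2H4 + H2O ⇌ N2H5+ + OH-
From the ICE table, Kb = [OH-]²/(0.105 − [OH-]) = 1.4 × 10^-6.
Neglecting [OH-] in the denominator: [OH-] = √(1.4 × 10^-6 × 0.105) = 3.83 × 10^-4 M
Check: 0.37% ionized — well under 5%, approximation valid.
pOH = −log(3.83 × 10^-4) = 3.42; pH = 14.00 − 3.42 = 10.58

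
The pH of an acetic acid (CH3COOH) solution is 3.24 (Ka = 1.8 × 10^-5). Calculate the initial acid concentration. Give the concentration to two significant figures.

C₀ = 1.9 × 10^-2 M

[H+] = 10^(-3.24) = 5.75 × 10^-4 M = x
Ka = x²/(C₀ − x) ⇒ C₀ = x + x²/Ka
C₀ = 5.75 × 10^-4 + (5.75 × 10^-4)²/(1.8 × 10^-5) = 1.89 × 10^-2 M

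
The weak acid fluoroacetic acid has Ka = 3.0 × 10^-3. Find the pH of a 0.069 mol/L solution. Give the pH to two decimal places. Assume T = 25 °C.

FCH2COOH ⇌ FCH2COO- + H+
Ka = [H+]²/(0.069 − [H+]) = 3.0 × 10^-3
[H+] is not negligible relative to C₀; solve [H+]² + 0.003·[H+] − 0.000207 = 0.
[H+] = [−0.003 + √(0.003² + 0.000828)]/2 = 1.30 × 10^-2 M
pH = −log(1.30 × 10^-2) = 1.89

pH = 1.89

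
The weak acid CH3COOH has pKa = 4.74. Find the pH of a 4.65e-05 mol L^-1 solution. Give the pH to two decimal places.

pH = 4.67

CH3COOH ⇌ CH3COO- + H+
Ka = 10^(−4.74) = 1.82 × 10^-5
From the ICE table, Ka = x²/(4.65e-05 − x) = 1.82 × 10^-5.
x is not negligible relative to C₀; solve x² + 1.82e-05·x − 8.46e-10 = 0.
x = [−1.82e-05 + √(1.82e-05² + 3.39e-09)]/2 = 2.14 × 10^-5 M
pH = −log[H+] = −log(2.14 × 10^-5) = 4.67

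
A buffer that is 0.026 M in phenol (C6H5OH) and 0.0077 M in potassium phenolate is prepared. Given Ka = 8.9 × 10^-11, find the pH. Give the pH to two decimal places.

pKa = −log(8.9 × 10^-11) = 10.051
pH = pKa + log([A⁻]/[HA]) = 10.051 + log(0.0077/0.026)
pH = 10.051 + (-0.528) = 9.52

pH = 9.52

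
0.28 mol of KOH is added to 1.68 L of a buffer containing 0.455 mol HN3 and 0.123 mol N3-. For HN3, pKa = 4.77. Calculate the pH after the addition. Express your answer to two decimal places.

After neutralization: n(HN3) = 0.175 mol, n(N3-) = 0.403 mol.
pH = pKa + log([A⁻]/[HA]) = 4.77 + log(0.403/0.175) = 4.77 +0.362

pH = 5.13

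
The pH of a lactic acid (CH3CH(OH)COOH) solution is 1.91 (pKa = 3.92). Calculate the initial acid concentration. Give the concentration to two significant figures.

C₀ = 1.3 M

[H+] = 10^(-1.91) = 1.23 × 10^-2 M = x
Ka = 10^(−3.92) = 1.20 × 10^-4
Ka = x²/(C₀ − x) ⇒ C₀ = x + x²/Ka
C₀ = 1.23 × 10^-2 + (1.23 × 10^-2)²/(1.20 × 10^-4) = 1.27 M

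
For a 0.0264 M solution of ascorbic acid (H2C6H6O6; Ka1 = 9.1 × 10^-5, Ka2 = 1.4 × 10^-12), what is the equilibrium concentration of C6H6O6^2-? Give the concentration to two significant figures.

First ionization gives [H+] ≈ [HC6H6O6-] = 1.51 × 10^-3 M.
Second step: Ka2 = [H+][C6H6O6^2-]/[HC6H6O6-] ≈ [C6H6O6^2-] (since [H+] ≈ [HC6H6O6-]).
So [C6H6O6^2-] ≈ Ka2.

1.4 × 10^-12 M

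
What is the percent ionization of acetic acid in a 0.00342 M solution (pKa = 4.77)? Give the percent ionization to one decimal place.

CH3COOH ⇌ CH3COO- + H+; let x = [H+] at equilibrium.
Ka = 10^(−4.77) = 1.70 × 10^-5
Ka = x²/(C₀ − x); solving the quadratic gives x = 2.33 × 10^-4 M.
% ionization = x/C₀ × 100% = 2.33 × 10^-4/0.00342 × 100% = 6.8%

6.8%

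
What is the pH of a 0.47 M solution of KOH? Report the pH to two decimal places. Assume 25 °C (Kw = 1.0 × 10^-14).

KOH is a strong base; [OH-] = 0.47 M.
pOH = -log(0.47) = 0.33
pH = 14.00 - 0.33 = 13.67

pH = 13.67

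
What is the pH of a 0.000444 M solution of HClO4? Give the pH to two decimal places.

HClO4 is a strong acid and dissociates completely, so [H+] = 0.000444 M.
pH = -log(0.000444) = 3.35

pH = 3.35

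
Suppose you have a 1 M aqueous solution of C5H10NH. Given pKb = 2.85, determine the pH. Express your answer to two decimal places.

C5H10NH + H2O ⇌ C5H10NH2+ + OH-
Kb = 10^(−2.85) = 1.41 × 10^-3
Let x = [OH-] at equilibrium. Kb = x²/(1 − x).
Since Kb ≪ C₀, x ≈ √(Kb·C₀) = 3.75 × 10^-2 M.
pOH = −log(3.75 × 10^-2) = 1.43; pH = 14.00 − 1.43 = 12.57

pH = 12.57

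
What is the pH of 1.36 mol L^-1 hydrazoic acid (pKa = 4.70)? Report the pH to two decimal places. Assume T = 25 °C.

pH = 2.28

HN3 ⇌ N3- + H+
Ka = 10^(−4.70) = 2.00 × 10^-5
From the ICE table, Ka = x²/(1.36 − x) = 2.00 × 10^-5.
Neglecting x in the denominator: x = √(2.00 × 10^-5 × 1.36) = 5.22 × 10^-3 M
Check: 0.38% ionized — well under 5%, approximation valid.
pH = −log(5.22 × 10^-3) = 2.28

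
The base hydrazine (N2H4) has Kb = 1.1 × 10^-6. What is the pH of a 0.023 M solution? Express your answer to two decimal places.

N2H4 + H2O ⇌ N2H5+ + OH-
From the ICE table, Kb = x²/(0.023 − x) = 1.1 × 10^-6.
Assume x ≪ 0.023: x ≈ √(1.1 × 10^-6 × 0.023) = 1.59 × 10^-4 M
pOH = −log(1.59 × 10^-4) = 3.80; pH = 14.00 − 3.80 = 10.20

pH = 10.20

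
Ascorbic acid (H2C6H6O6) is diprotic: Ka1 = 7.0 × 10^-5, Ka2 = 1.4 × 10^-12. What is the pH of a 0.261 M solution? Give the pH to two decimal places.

pH = 2.37

Ka1 ≫ Ka2, so treat the first dissociation as the only significant source of H+.
Ka1 = x²/(0.261 − x) = 7.0 × 10^-5
x ≈ √(7.0 × 10^-5 × 0.261) = 4.27 × 10^-3 M
pH = −log(4.27 × 10^-3) = 2.37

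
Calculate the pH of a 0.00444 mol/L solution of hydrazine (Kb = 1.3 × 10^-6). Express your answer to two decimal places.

N2H4 + H2O ⇌ N2H5+ + OH-
From the ICE table, Kb = x²/(0.00444 − x) = 1.3 × 10^-6.
Assume x ≪ 0.00444: x ≈ √(1.3 × 10^-6 × 0.00444) = 7.60 × 10^-5 M
(x/C₀ = 1.7% < 5%, so the approximation holds.)
pOH = 4.12, so pH = 14.00 − pOH = 9.88

pH = 9.88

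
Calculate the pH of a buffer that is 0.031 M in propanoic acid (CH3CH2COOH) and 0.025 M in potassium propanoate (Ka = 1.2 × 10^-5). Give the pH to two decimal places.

pKa = −log(1.2 × 10^-5) = 4.921
Henderson–Hasselbalch: pH = pKa + log([CH3CH2COO-]/[CH3CH2COOH]) = 4.921 + log(0.025/0.031)
pH = 4.921 + (-0.093) = 4.83

pH = 4.83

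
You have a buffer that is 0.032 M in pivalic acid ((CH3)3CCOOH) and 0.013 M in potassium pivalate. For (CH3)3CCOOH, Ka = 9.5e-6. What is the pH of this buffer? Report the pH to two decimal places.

pH = 4.63

pKa = −log(9.5 × 10^-6) = 5.022
pH = pKa + log([A⁻]/[HA]) = 5.022 + log(0.013/0.032)
pH = 5.022 + (-0.391) = 4.63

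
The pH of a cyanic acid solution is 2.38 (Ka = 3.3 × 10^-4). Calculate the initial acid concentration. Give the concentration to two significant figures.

[H+] = 10^(-2.38) = 4.17 × 10^-3 M = x
Ka = x²/(C₀ − x) ⇒ C₀ = x + x²/Ka
C₀ = 4.17 × 10^-3 + (4.17 × 10^-3)²/(3.3 × 10^-4) = 5.69 × 10^-2 M

C₀ = 5.7 × 10^-2 M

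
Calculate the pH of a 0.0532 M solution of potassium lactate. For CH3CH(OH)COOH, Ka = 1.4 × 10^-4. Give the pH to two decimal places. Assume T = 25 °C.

pH = 8.29

CH3CH(OH)COO- is the conjugate base of the weak acid CH3CH(OH)COOH.
Kb = Kw/Ka = 1.0×10^-14 / 1.4 × 10^-4 = 7.14 × 10^-11
From the ICE table, Kb = [OH-]²/(0.0532 − [OH-]) = 7.14 × 10^-11.
Since Kb ≪ C₀, [OH-] ≈ √(Kb·C₀) = 1.95 × 10^-6 M.
pOH = 5.71, so pH = 14.00 − pOH = 8.29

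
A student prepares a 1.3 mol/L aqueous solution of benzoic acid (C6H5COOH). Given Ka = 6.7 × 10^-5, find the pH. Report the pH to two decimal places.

C6H5COOH ⇌ C6H5COO- + H+
Ka = [H+]²/(1.3 − [H+]) = 6.7 × 10^-5
Since Ka ≪ C₀, [H+] ≈ √(Ka·C₀) = 9.33 × 10^-3 M.
pH = −log[H+] = −log(9.33 × 10^-3) = 2.03

pH = 2.03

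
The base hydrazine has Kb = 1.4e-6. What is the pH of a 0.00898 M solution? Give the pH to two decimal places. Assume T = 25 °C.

pH = 10.05

N2H4 + H2O ⇌ N2H5+ + OH-
Kb = x²/(0.00898 − x) = 1.4 × 10^-6
Assume x ≪ 0.00898: x ≈ √(1.4 × 10^-6 × 0.00898) = 1.12 × 10^-4 M
(x/C₀ = 1.2% < 5%, so the approximation holds.)
pOH = −log(1.12 × 10^-4) = 3.95; pH = 14.00 − 3.95 = 10.05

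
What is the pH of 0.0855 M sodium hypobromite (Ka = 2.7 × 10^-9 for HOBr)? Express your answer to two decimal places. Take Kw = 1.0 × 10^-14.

pH = 10.75

OBr- is the conjugate base of the weak acid HOBr.
Kb = Kw/Ka = 1.0×10^-14 / 2.7 × 10^-9 = 3.70 × 10^-6
From the ICE table, Kb = [OH-]²/(0.0855 − [OH-]) = 3.70 × 10^-6.
Since Kb ≪ C₀, [OH-] ≈ √(Kb·C₀) = 5.62 × 10^-4 M.
pOH = −log(5.62 × 10^-4) = 3.25; pH = 14.00 − 3.25 = 10.75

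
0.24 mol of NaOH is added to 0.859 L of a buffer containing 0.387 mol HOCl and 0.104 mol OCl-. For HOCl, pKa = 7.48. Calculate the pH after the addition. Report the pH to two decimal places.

OH- converts HOCl to OCl-: HOCl → 0.147 mol, OCl- → 0.344 mol.
pH = pKa + log([A⁻]/[HA]) = 7.48 + log(0.344/0.147) = 7.48 +0.369

pH = 7.85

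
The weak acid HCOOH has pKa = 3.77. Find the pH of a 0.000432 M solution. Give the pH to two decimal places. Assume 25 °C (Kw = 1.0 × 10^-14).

HCOOH ⇌ HCOO- + H+
Ka = 10^(−3.77) = 1.70 × 10^-4
Ka = [H+]²/(0.000432 − [H+]) = 1.70 × 10^-4
Here C₀/Ka ≈ 2.54, so the small-[H+] approximation fails. Use the quadratic:
[H+] = [−0.00017 + √(0.00017² + 2.94e-07)]/2 = 1.99 × 10^-4 M
pH = −log[H+] = −log(1.99 × 10^-4) = 3.70

pH = 3.70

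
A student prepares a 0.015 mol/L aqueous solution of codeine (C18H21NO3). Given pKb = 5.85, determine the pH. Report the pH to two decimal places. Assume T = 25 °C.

C18H21NO3 + H2O ⇌ C18H22NO3+ + OH-
Kb = 10^(−5.85) = 1.41 × 10^-6
Let x = [OH-] at equilibrium. Kb = x²/(0.015 − x).
Since Kb ≪ C₀, x ≈ √(Kb·C₀) = 1.45 × 10^-4 M.
Check: 0.97% ionized — well under 5%, approximation valid.
pOH = −log(1.45 × 10^-4) = 3.84; pH = 14.00 − 3.84 = 10.16

pH = 10.16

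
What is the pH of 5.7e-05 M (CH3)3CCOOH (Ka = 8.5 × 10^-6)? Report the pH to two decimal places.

pH = 4.74

(CH3)3CCOOH ⇌ (CH3)3CCOO- + H+
Let x = [H+] at equilibrium. Ka = x²/(5.7e-05 − x).
The 5% rule fails; solving x² + Ka·x − Ka·C₀ = 0 exactly:
x = [−8.5e-06 + √(8.5e-06² + 1.94e-09)]/2 = 1.82 × 10^-5 M
pH = −log[H+] = −log(1.82 × 10^-5) = 4.74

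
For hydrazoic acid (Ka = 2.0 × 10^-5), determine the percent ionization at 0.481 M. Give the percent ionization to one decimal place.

HN3 ⇌ N3- + H+; let x = [H+] at equilibrium.
x ≈ √(Ka·C₀) = √(2.0 × 10^-5 × 0.481) = 3.10 × 10^-3 M
Fraction ionized = 3.10 × 10^-3 / 0.481 = 0.0064 → 0.6%

0.6%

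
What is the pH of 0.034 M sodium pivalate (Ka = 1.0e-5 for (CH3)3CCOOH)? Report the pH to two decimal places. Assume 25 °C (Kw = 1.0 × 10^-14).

(CH3)3CCOO- is the conjugate base of the weak acid (CH3)3CCOOH.
Kb = Kw/Ka = 1.0×10^-14 / 1.0 × 10^-5 = 1.00 × 10^-9
Kb = [OH-]²/(0.034 − [OH-]) = 1.00 × 10^-9
Neglecting [OH-] in the denominator: [OH-] = √(1.00 × 10^-9 × 0.034) = 5.83 × 10^-6 M
pOH = −log(5.83 × 10^-6) = 5.23; pH = 14.00 − 5.23 = 8.77

pH = 8.77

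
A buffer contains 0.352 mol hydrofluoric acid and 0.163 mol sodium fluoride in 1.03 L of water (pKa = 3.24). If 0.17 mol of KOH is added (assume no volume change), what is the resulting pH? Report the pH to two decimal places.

OH- converts HF to F-: HF → 0.182 mol, F- → 0.333 mol.
pH = pKa + log([A⁻]/[HA]) = 3.24 + log(0.333/0.182) = 3.24 +0.262

pH = 3.50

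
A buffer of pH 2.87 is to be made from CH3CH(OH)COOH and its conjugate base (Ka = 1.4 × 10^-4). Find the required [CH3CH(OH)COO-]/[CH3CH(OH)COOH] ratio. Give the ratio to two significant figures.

pKa = -log(1.4 × 10^-4) = 3.854
pH = pKa + log(r) ⇒ log(r) = 2.87 − 3.854 = -0.984
r = [CH3CH(OH)COO-]/[CH3CH(OH)COOH] = 10^(-0.984) = 0.104

ratio = 0.10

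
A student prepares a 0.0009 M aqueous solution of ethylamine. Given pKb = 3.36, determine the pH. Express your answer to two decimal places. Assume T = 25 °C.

C2H5NH2 + H2O ⇌ C2H5NH3+ + OH-
Kb = 10^(−3.36) = 4.37 × 10^-4
Kb = [OH-]²/(0.0009 − [OH-]) = 4.37 × 10^-4
[OH-] is not negligible relative to C₀; solve [OH-]² + 0.000437·[OH-] − 3.93e-07 = 0.
[OH-] = [−0.000437 + √(0.000437² + 1.57e-06)]/2 = 4.46 × 10^-4 M
pOH = 3.35, so pH = 14.00 − pOH = 10.65

pH = 10.65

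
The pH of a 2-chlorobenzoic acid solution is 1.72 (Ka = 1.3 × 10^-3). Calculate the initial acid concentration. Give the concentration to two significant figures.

C₀ = 3.0 × 10^-1 M

[H+] = 10^(-1.72) = 1.91 × 10^-2 M = x
Ka = x²/(C₀ − x) ⇒ C₀ = x + x²/Ka
C₀ = 1.91 × 10^-2 + (1.91 × 10^-2)²/(1.3 × 10^-3) = 3.00 × 10^-1 M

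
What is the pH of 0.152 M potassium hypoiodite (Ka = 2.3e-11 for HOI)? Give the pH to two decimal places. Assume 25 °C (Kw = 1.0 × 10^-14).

pH = 11.90

OI- is the conjugate base of the weak acid HOI.
Kb = Kw/Ka = 1.0×10^-14 / 2.3 × 10^-11 = 4.35 × 10^-4
Kb = x²/(0.152 − x) = 4.35 × 10^-4
x is not negligible relative to C₀; solve x² + 0.000435·x − 6.61e-05 = 0.
x = [−0.000435 + √(0.000435² + 0.000264)]/2 = 7.92 × 10^-3 M
pOH = 2.10, so pH = 14.00 − pOH = 11.90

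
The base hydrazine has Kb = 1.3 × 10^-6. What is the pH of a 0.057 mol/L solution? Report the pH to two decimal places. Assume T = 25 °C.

pH = 10.43

N2H4 + H2O ⇌ N2H5+ + OH-
Let x = [OH-] at equilibrium. Kb = x²/(0.057 − x).
Assume x ≪ 0.057: x ≈ √(1.3 × 10^-6 × 0.057) = 2.72 × 10^-4 M
pOH = 3.57, so pH = 14.00 − pOH = 10.43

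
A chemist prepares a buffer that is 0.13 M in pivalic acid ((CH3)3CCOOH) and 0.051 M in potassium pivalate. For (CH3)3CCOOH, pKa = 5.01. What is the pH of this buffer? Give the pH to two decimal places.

Henderson–Hasselbalch: pH = pKa + log([(CH3)3CCOO-]/[(CH3)3CCOOH]) = 5.01 + log(0.051/0.13)
pH = 5.01 + (-0.406) = 4.60

pH = 4.60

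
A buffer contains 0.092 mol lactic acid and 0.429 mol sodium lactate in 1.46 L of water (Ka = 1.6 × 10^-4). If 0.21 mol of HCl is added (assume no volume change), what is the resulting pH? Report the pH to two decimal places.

After neutralization: n(CH3CH(OH)COOH) = 0.302 mol, n(CH3CH(OH)COO-) = 0.219 mol.
pKa = −log(1.6 × 10^-4) = 3.796
Henderson–Hasselbalch with mole ratio 0.219/0.302: pH = 3.796 + (-0.140)

pH = 3.66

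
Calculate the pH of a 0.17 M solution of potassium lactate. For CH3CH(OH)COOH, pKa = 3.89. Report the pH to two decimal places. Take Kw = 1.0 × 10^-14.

pH = 8.56

CH3CH(OH)COO- is the conjugate base of the weak acid CH3CH(OH)COOH.
Ka = 10^(−3.89) = 1.29 × 10^-4
Kb = Kw/Ka = 1.0×10^-14 / 1.29 × 10^-4 = 7.75 × 10^-11
Let x = [OH-] at equilibrium. Kb = x²/(0.17 − x).
Neglecting x in the denominator: x = √(7.75 × 10^-11 × 0.17) = 3.63 × 10^-6 M
Check: 0.0021% ionized — well under 5%, approximation valid.
pOH = 5.44, so pH = 14.00 − pOH = 8.56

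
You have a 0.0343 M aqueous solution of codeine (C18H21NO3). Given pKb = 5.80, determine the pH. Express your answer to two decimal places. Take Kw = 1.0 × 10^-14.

pH = 10.37

C18H21NO3 + H2O ⇌ C18H22NO3+ + OH-
Kb = 10^(−5.80) = 1.58 × 10^-6
Kb = x²/(0.0343 − x) = 1.58 × 10^-6
Neglecting x in the denominator: x = √(1.58 × 10^-6 × 0.0343) = 2.33 × 10^-4 M
pOH = 3.63, so pH = 14.00 − pOH = 10.37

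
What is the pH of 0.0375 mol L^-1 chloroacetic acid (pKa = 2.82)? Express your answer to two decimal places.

ClCH2COOH ⇌ ClCH2COO- + H+
Ka = 10^(−2.82) = 1.51 × 10^-3
From the ICE table, Ka = x²/(0.0375 − x) = 1.51 × 10^-3.
The 5% rule fails; solving x² + Ka·x − Ka·C₀ = 0 exactly:
x = [−0.00151 + √(0.00151² + 0.000227)]/2 = 6.81 × 10^-3 M
pH = −log(6.81 × 10^-3) = 2.17

pH = 2.17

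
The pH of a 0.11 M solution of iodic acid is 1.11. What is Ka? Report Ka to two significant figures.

Ka = 1.9 × 10^-1

[H+] = 10^(-1.11) = 7.76 × 10^-2 M
At equilibrium [HA] = 0.11 − 7.76 × 10^-2 = 3.24 × 10^-2 M
Ka = [H+][A-]/[HA] = (7.76 × 10^-2)² / 3.24 × 10^-2 = 1.9 × 10^-1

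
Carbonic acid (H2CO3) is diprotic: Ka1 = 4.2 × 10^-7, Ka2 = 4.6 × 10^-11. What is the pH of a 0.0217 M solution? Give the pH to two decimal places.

pH = 4.02

Since Ka1 ≫ Ka2, the first ionization dominates [H+].
Ka1 = x²/(0.0217 − x) = 4.2 × 10^-7
x ≈ √(4.2 × 10^-7 × 0.0217) = 9.55 × 10^-5 M
pH = −log(9.55 × 10^-5) = 4.02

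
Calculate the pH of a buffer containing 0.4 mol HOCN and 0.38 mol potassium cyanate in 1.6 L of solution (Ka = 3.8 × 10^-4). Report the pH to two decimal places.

pKa = −log(3.8 × 10^-4) = 3.420
pH = pKa + log([A⁻]/[HA]) = 3.420 + log(0.38/0.4)
pH = 3.420 + (-0.022) = 3.40

pH = 3.40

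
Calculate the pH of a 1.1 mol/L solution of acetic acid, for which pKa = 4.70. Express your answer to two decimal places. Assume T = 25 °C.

pH = 2.33

CH3COOH ⇌ CH3COO- + H+
Ka = 10^(−4.70) = 2.00 × 10^-5
From the ICE table, Ka = x²/(1.1 − x) = 2.00 × 10^-5.
Neglecting x in the denominator: x = √(2.00 × 10^-5 × 1.1) = 4.69 × 10^-3 M
pH = −log[H+] = −log(4.69 × 10^-3) = 2.33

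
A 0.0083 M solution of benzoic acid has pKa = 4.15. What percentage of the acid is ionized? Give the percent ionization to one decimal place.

8.8%

C6H5COOH ⇌ C6H5COO- + H+; let x = [H+] at equilibrium.
Ka = 10^(−4.15) = 7.08 × 10^-5
Ka = x²/(C₀ − x); solving the quadratic gives x = 7.32 × 10^-4 M.
Fraction ionized = 7.32 × 10^-4 / 0.0083 = 0.0882 → 8.8%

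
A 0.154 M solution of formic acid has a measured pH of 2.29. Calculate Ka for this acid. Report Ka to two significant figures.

[H+] = 10^(-2.29) = 5.13 × 10^-3 M
At equilibrium [HA] = 0.154 − 5.13 × 10^-3 = 1.49 × 10^-1 M
Ka = [H+][A-]/[HA] = (5.13 × 10^-3)² / 1.49 × 10^-1 = 1.8 × 10^-4

Ka = 1.8 × 10^-4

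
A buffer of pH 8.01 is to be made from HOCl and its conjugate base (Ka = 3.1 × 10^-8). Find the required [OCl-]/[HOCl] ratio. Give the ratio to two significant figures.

pKa = -log(3.1 × 10^-8) = 7.509
pH = pKa + log(r) ⇒ log(r) = 8.01 − 7.509 = +0.501
r = [OCl-]/[HOCl] = 10^(+0.501) = 3.17

ratio = 3.2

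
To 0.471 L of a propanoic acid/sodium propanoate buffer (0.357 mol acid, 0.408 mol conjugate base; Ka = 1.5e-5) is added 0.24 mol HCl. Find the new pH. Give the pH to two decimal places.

Added H+ converts CH3CH2COO- to CH3CH2COOH: CH3CH2COOH → 0.597 mol, CH3CH2COO- → 0.168 mol.
pKa = −log(1.5 × 10^-5) = 4.824
pH = pKa + log([A⁻]/[HA]) = 4.824 + log(0.168/0.597) = 4.824 -0.551

pH = 4.27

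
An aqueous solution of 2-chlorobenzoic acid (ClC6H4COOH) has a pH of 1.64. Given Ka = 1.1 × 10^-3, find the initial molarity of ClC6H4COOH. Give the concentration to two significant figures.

C₀ = 5.0 × 10^-1 M

[H+] = 10^(-1.64) = 2.29 × 10^-2 M = x
Ka = x²/(C₀ − x) ⇒ C₀ = x + x²/Ka
C₀ = 2.29 × 10^-2 + (2.29 × 10^-2)²/(1.1 × 10^-3) = 5.00 × 10^-1 M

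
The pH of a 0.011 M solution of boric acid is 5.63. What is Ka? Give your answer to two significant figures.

Ka = 5.0 × 10^-10

[H+] = 10^(-5.63) = 2.34 × 10^-6 M
At equilibrium [HA] = 0.011 − 2.34 × 10^-6 = 1.10 × 10^-2 M
Ka = [H+][A-]/[HA] = (2.34 × 10^-6)² / 1.10 × 10^-2 = 5.0 × 10^-10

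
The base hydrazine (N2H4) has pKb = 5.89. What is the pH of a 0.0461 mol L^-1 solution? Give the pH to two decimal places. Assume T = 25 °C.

N2H4 + H2O ⇌ N2H5+ + OH-
Kb = 10^(−5.89) = 1.29 × 10^-6
From the ICE table, Kb = [OH-]²/(0.0461 − [OH-]) = 1.29 × 10^-6.
Assume [OH-] ≪ 0.0461: [OH-] ≈ √(1.29 × 10^-6 × 0.0461) = 2.44 × 10^-4 M
pOH = −log(2.44 × 10^-4) = 3.61; pH = 14.00 − 3.61 = 10.39

pH = 10.39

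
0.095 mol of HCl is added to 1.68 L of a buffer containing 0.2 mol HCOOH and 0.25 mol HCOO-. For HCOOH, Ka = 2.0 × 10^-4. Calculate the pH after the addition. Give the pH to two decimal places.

After neutralization: n(HCOOH) = 0.295 mol, n(HCOO-) = 0.155 mol.
pKa = −log(2.0 × 10^-4) = 3.699
pH = pKa + log([A⁻]/[HA]) = 3.699 + log(0.155/0.295) = 3.699 -0.279

pH = 3.42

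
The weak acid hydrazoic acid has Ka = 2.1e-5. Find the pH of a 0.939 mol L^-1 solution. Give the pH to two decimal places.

HN3 ⇌ N3- + H+
Ka = [H+]²/(0.939 − [H+]) = 2.1 × 10^-5
Assume [H+] ≪ 0.939: [H+] ≈ √(2.1 × 10^-5 × 0.939) = 4.44 × 10^-3 M
pH = −log[H+] = −log(4.44 × 10^-3) = 2.35

pH = 2.35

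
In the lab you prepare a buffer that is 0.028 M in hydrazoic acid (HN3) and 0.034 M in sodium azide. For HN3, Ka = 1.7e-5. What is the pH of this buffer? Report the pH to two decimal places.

pH = 4.85

pKa = −log(1.7 × 10^-5) = 4.770
Henderson–Hasselbalch: pH = pKa + log([N3-]/[HN3]) = 4.770 + log(0.034/0.028)
pH = 4.770 + (+0.084) = 4.85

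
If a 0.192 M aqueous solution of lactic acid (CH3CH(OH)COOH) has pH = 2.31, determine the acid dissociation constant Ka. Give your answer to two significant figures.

Ka = 1.3 × 10^-4

[H+] = 10^(-2.31) = 4.90 × 10^-3 M
At equilibrium [HA] = 0.192 − 4.90 × 10^-3 = 1.87 × 10^-1 M
Ka = [H+][A-]/[HA] = (4.90 × 10^-3)² / 1.87 × 10^-1 = 1.3 × 10^-4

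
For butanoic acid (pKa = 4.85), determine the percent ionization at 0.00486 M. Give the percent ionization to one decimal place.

5.2%

CH3(CH2)2COOH ⇌ CH3(CH2)2COO- + H+; let x = [H+] at equilibrium.
Ka = 10^(−4.85) = 1.41 × 10^-5
Solve x² + 1.41e-05x − 6.85e-08 = 0 → x = 2.55 × 10^-4 M
% ionization = x/C₀ × 100% = 2.55 × 10^-4/0.00486 × 100% = 5.2%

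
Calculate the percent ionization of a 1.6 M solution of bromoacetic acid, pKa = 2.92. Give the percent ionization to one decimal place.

2.7%

BrCH2COOH ⇌ BrCH2COO- + H+; let x = [H+] at equilibrium.
Ka = 10^(−2.92) = 1.20 × 10^-3
x ≈ √(Ka·C₀) = √(1.20 × 10^-3 × 1.6) = 4.38 × 10^-2 M
Fraction ionized = 4.38 × 10^-2 / 1.6 = 0.0274 → 2.7%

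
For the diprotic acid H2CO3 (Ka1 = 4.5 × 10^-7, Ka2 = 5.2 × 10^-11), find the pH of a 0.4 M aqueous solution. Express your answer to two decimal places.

pH = 3.37

Ka1 ≫ Ka2, so treat the first dissociation as the only significant source of H+.
Ka1 = x²/(0.4 − x) = 4.5 × 10^-7
x ≈ √(4.5 × 10^-7 × 0.4) = 4.24 × 10^-4 M
pH = −log(4.24 × 10^-4) = 3.37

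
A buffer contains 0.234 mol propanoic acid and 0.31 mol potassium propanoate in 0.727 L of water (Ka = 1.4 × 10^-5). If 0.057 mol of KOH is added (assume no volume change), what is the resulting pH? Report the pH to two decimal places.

pH = 5.17

After neutralization: n(CH3CH2COOH) = 0.177 mol, n(CH3CH2COO-) = 0.367 mol.
pKa = −log(1.4 × 10^-5) = 4.854
Henderson–Hasselbalch with mole ratio 0.367/0.177: pH = 4.854 + (+0.317)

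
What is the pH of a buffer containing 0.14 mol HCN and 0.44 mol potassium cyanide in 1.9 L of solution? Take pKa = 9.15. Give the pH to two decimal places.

pH = pKa + log([A⁻]/[HA]) = 9.15 + log(0.44/0.14)
pH = 9.15 + (+0.497) = 9.65

pH = 9.65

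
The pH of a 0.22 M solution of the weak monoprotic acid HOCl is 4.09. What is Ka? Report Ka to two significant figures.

Ka = 3.0 × 10^-8

[H+] = 10^(-4.09) = 8.13 × 10^-5 M
At equilibrium [HA] = 0.22 − 8.13 × 10^-5 = 2.20 × 10^-1 M
Ka = [H+][A-]/[HA] = (8.13 × 10^-5)² / 2.20 × 10^-1 = 3.0 × 10^-8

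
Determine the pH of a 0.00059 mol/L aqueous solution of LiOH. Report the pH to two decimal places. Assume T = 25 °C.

LiOH is a strong base; [OH-] = 0.00059 M.
pOH = -log(0.00059) = 3.23
pH = 14.00 - 3.23 = 10.77

pH = 10.77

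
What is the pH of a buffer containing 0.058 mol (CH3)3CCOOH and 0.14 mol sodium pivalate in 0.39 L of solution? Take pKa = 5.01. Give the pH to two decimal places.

Henderson–Hasselbalch: pH = pKa + log([(CH3)3CCOO-]/[(CH3)3CCOOH]) = 5.01 + log(0.14/0.058)
pH = 5.01 + (+0.383) = 5.39

pH = 5.39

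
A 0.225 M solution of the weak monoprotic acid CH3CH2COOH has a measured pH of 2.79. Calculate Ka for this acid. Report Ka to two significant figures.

Ka = 1.2 × 10^-5

[H+] = 10^(-2.79) = 1.62 × 10^-3 M
At equilibrium [HA] = 0.225 − 1.62 × 10^-3 = 2.23 × 10^-1 M
Ka = [H+][A-]/[HA] = (1.62 × 10^-3)² / 2.23 × 10^-1 = 1.2 × 10^-5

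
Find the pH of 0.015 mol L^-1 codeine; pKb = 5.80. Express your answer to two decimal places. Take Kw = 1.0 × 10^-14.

C18H21NO3 + H2O ⇌ C18H22NO3+ + OH-
Kb = 10^(−5.80) = 1.58 × 10^-6
From the ICE table, Kb = [OH-]²/(0.015 − [OH-]) = 1.58 × 10^-6.
Neglecting [OH-] in the denominator: [OH-] = √(1.58 × 10^-6 × 0.015) = 1.54 × 10^-4 M
([OH-]/C₀ = 1% < 5%, so the approximation holds.)
pOH = 3.81, so pH = 14.00 − pOH = 10.19

pH = 10.19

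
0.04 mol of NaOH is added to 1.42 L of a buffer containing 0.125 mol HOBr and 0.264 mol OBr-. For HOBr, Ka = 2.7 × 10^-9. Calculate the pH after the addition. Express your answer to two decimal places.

pH = 9.12

After neutralization: n(HOBr) = 0.085 mol, n(OBr-) = 0.304 mol.
pKa = −log(2.7 × 10^-9) = 8.569
pH = pKa + log(n_OBr-/n_HOBr) = 8.569 + log(0.304/0.085) = 8.569 + (+0.553)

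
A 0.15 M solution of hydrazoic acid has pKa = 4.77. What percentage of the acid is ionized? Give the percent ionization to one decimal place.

1.1%

HN3 ⇌ N3- + H+; let x = [H+] at equilibrium.
Ka = 10^(−4.77) = 1.70 × 10^-5
x ≈ √(Ka·C₀) = √(1.70 × 10^-5 × 0.15) = 1.60 × 10^-3 M
Fraction ionized = 1.60 × 10^-3 / 0.15 = 0.0107 → 1.1%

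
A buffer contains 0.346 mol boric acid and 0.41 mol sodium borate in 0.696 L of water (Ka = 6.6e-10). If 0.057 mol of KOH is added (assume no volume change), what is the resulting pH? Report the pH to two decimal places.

pH = 9.39

After neutralization: n(B(OH)3) = 0.289 mol, n(B(OH)4-) = 0.467 mol.
pKa = −log(6.6 × 10^-10) = 9.180
pH = pKa + log([A⁻]/[HA]) = 9.180 + log(0.467/0.289) = 9.180 +0.208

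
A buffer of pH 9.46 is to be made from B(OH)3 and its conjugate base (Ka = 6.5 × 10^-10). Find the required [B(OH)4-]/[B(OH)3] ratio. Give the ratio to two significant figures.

pKa = -log(6.5 × 10^-10) = 9.187
pH = pKa + log(r) ⇒ log(r) = 9.46 − 9.187 = +0.273
r = [B(OH)4-]/[B(OH)3] = 10^(+0.273) = 1.87

ratio = 1.9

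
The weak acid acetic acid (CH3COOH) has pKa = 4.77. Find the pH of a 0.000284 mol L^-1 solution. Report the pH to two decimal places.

CH3COOH ⇌ CH3COO- + H+
Ka = 10^(−4.77) = 1.70 × 10^-5
Ka = [H+]²/(0.000284 − [H+]) = 1.70 × 10^-5
[H+] is not negligible relative to C₀; solve [H+]² + 1.7e-05·[H+] − 4.83e-09 = 0.
[H+] = (−Ka + √(Ka² + 4·Ka·C₀))/2 = 6.15 × 10^-5 M
pH = −log(6.15 × 10^-5) = 4.21

pH = 4.21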